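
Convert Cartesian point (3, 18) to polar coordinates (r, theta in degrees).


r = sqrt(3^2 + 18^2) = 18.2483
theta = atan2(18, 3) = 80.5377 degrees

r = 18.2483, theta = 80.5377 degrees


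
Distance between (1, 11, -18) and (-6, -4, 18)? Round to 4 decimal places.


d = sqrt((-6-1)^2 + (-4-11)^2 + (18--18)^2) = 39.6232

39.6232


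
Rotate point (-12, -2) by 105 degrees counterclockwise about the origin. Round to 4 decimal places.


x' = -12*cos(105) - -2*sin(105) = 5.0377
y' = -12*sin(105) + -2*cos(105) = -11.0735

(5.0377, -11.0735)


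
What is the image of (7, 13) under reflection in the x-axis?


Reflection across x-axis: (x, y) -> (x, -y)
(7, 13) -> (7, -13)

(7, -13)


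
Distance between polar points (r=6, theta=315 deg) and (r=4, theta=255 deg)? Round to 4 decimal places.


d = sqrt(r1^2 + r2^2 - 2*r1*r2*cos(t2-t1))
d = sqrt(6^2 + 4^2 - 2*6*4*cos(255-315)) = 5.2915

5.2915


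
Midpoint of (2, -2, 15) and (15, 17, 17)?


Midpoint = ((2+15)/2, (-2+17)/2, (15+17)/2) = (8.5, 7.5, 16)

(8.5, 7.5, 16)


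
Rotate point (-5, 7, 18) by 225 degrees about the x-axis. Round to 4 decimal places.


x' = -5
y' = 7*cos(225) - 18*sin(225) = 7.7782
z' = 7*sin(225) + 18*cos(225) = -17.6777

(-5, 7.7782, -17.6777)


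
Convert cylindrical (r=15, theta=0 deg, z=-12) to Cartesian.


x = 15 * cos(0) = 15
y = 15 * sin(0) = 0
z = -12

(15, 0, -12)


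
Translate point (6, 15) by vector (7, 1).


Translation: (x+dx, y+dy) = (6+7, 15+1) = (13, 16)

(13, 16)


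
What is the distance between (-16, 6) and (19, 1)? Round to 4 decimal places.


d = sqrt((19--16)^2 + (1-6)^2) = 35.3553

35.3553


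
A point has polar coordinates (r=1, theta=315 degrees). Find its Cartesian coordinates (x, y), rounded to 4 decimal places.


x = 1 * cos(315) = 0.7071
y = 1 * sin(315) = -0.7071

(0.7071, -0.7071)


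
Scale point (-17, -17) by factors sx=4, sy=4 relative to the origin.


Scaling: (x*sx, y*sy) = (-17*4, -17*4) = (-68, -68)

(-68, -68)


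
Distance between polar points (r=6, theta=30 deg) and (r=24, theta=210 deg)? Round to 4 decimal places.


d = sqrt(r1^2 + r2^2 - 2*r1*r2*cos(t2-t1))
d = sqrt(6^2 + 24^2 - 2*6*24*cos(210-30)) = 30

30


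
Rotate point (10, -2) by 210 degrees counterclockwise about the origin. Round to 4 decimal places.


x' = 10*cos(210) - -2*sin(210) = -9.6603
y' = 10*sin(210) + -2*cos(210) = -3.2679

(-9.6603, -3.2679)


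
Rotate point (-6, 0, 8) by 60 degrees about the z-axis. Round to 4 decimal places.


x' = -6*cos(60) - 0*sin(60) = -3
y' = -6*sin(60) + 0*cos(60) = -5.1962
z' = 8

(-3, -5.1962, 8)


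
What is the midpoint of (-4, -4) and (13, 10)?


Midpoint = ((-4+13)/2, (-4+10)/2) = (4.5, 3)

(4.5, 3)


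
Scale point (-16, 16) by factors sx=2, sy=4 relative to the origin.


Scaling: (x*sx, y*sy) = (-16*2, 16*4) = (-32, 64)

(-32, 64)


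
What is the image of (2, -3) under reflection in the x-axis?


Reflection across x-axis: (x, y) -> (x, -y)
(2, -3) -> (2, 3)

(2, 3)


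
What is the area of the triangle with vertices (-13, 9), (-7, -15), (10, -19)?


Area = |x1(y2-y3) + x2(y3-y1) + x3(y1-y2)| / 2
= |-13*(-15--19) + -7*(-19-9) + 10*(9--15)| / 2
= 192

192


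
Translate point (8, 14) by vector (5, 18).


Translation: (x+dx, y+dy) = (8+5, 14+18) = (13, 32)

(13, 32)


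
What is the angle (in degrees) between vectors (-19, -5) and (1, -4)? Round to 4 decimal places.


dot = -19*1 + -5*-4 = 1
|u| = 19.6469, |v| = 4.1231
cos(angle) = 0.0123
angle = 89.2927 degrees

89.2927 degrees


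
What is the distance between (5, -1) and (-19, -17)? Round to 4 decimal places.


d = sqrt((-19-5)^2 + (-17--1)^2) = 28.8444

28.8444


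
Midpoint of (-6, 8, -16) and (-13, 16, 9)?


Midpoint = ((-6+-13)/2, (8+16)/2, (-16+9)/2) = (-9.5, 12, -3.5)

(-9.5, 12, -3.5)


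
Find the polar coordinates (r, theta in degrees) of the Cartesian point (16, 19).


r = sqrt(16^2 + 19^2) = 24.8395
theta = atan2(19, 16) = 49.8991 degrees

r = 24.8395, theta = 49.8991 degrees


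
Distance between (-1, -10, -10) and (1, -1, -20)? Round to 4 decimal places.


d = sqrt((1--1)^2 + (-1--10)^2 + (-20--10)^2) = 13.6015

13.6015


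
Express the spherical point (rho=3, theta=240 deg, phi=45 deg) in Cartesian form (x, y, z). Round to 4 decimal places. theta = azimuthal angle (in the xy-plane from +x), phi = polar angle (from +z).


x = 3 * sin(45) * cos(240) = -1.0607
y = 3 * sin(45) * sin(240) = -1.8371
z = 3 * cos(45) = 2.1213

(-1.0607, -1.8371, 2.1213)


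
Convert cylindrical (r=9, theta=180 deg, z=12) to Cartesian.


x = 9 * cos(180) = -9
y = 9 * sin(180) = 0
z = 12

(-9, 0, 12)


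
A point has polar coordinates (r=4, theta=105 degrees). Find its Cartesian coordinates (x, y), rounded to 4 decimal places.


x = 4 * cos(105) = -1.0353
y = 4 * sin(105) = 3.8637

(-1.0353, 3.8637)


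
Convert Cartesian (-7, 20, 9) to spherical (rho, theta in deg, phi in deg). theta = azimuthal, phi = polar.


rho = sqrt((-7)^2 + 20^2 + 9^2) = 23.0217
theta = atan2(20, -7) = 109.29 deg
phi = acos(9/23.0217) = 66.9873 deg

rho = 23.0217, theta = 109.29 deg, phi = 66.9873 deg


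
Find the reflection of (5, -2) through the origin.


Reflection through origin: (x, y) -> (-x, -y)
(5, -2) -> (-5, 2)

(-5, 2)


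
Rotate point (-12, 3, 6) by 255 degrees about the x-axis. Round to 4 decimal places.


x' = -12
y' = 3*cos(255) - 6*sin(255) = 5.0191
z' = 3*sin(255) + 6*cos(255) = -4.4507

(-12, 5.0191, -4.4507)


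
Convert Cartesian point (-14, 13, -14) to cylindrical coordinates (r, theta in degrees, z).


r = sqrt((-14)^2 + 13^2) = 19.105
theta = atan2(13, -14) = 137.1211 deg
z = -14

r = 19.105, theta = 137.1211 deg, z = -14


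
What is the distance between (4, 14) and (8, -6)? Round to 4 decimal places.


d = sqrt((8-4)^2 + (-6-14)^2) = 20.3961

20.3961


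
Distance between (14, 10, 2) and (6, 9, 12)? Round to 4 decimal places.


d = sqrt((6-14)^2 + (9-10)^2 + (12-2)^2) = 12.8452

12.8452


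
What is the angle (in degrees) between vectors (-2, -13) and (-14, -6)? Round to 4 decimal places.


dot = -2*-14 + -13*-6 = 106
|u| = 13.1529, |v| = 15.2315
cos(angle) = 0.5291
angle = 58.0552 degrees

58.0552 degrees


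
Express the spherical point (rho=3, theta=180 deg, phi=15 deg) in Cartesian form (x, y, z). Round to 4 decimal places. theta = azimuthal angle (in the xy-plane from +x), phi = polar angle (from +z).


x = 3 * sin(15) * cos(180) = -0.7765
y = 3 * sin(15) * sin(180) = 0
z = 3 * cos(15) = 2.8978

(-0.7765, 0, 2.8978)


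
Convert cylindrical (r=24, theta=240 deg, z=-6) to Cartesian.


x = 24 * cos(240) = -12
y = 24 * sin(240) = -20.7846
z = -6

(-12, -20.7846, -6)


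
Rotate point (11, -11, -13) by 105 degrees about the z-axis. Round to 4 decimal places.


x' = 11*cos(105) - -11*sin(105) = 7.7782
y' = 11*sin(105) + -11*cos(105) = 13.4722
z' = -13

(7.7782, 13.4722, -13)


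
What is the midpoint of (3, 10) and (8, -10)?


Midpoint = ((3+8)/2, (10+-10)/2) = (5.5, 0)

(5.5, 0)


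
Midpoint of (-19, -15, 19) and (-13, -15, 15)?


Midpoint = ((-19+-13)/2, (-15+-15)/2, (19+15)/2) = (-16, -15, 17)

(-16, -15, 17)


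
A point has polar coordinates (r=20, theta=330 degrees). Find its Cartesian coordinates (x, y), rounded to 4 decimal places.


x = 20 * cos(330) = 17.3205
y = 20 * sin(330) = -10

(17.3205, -10)


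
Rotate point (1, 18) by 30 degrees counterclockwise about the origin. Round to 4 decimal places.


x' = 1*cos(30) - 18*sin(30) = -8.134
y' = 1*sin(30) + 18*cos(30) = 16.0885

(-8.134, 16.0885)


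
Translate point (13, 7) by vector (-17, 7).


Translation: (x+dx, y+dy) = (13+-17, 7+7) = (-4, 14)

(-4, 14)


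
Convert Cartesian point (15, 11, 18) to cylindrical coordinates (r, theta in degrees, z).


r = sqrt(15^2 + 11^2) = 18.6011
theta = atan2(11, 15) = 36.2538 deg
z = 18

r = 18.6011, theta = 36.2538 deg, z = 18


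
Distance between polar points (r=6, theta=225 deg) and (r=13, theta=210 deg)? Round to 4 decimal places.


d = sqrt(r1^2 + r2^2 - 2*r1*r2*cos(t2-t1))
d = sqrt(6^2 + 13^2 - 2*6*13*cos(210-225)) = 7.3699

7.3699


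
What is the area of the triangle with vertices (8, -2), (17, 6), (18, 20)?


Area = |x1(y2-y3) + x2(y3-y1) + x3(y1-y2)| / 2
= |8*(6-20) + 17*(20--2) + 18*(-2-6)| / 2
= 59

59


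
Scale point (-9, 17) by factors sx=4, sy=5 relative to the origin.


Scaling: (x*sx, y*sy) = (-9*4, 17*5) = (-36, 85)

(-36, 85)


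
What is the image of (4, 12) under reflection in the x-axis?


Reflection across x-axis: (x, y) -> (x, -y)
(4, 12) -> (4, -12)

(4, -12)


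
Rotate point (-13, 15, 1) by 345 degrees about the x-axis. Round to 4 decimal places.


x' = -13
y' = 15*cos(345) - 1*sin(345) = 14.7477
z' = 15*sin(345) + 1*cos(345) = -2.9164

(-13, 14.7477, -2.9164)


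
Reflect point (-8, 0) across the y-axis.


Reflection across y-axis: (x, y) -> (-x, y)
(-8, 0) -> (8, 0)

(8, 0)


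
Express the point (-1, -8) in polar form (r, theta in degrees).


r = sqrt((-1)^2 + (-8)^2) = 8.0623
theta = atan2(-8, -1) = 262.875 degrees

r = 8.0623, theta = 262.875 degrees


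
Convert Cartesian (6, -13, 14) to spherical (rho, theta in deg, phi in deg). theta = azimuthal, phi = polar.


rho = sqrt(6^2 + (-13)^2 + 14^2) = 20.025
theta = atan2(-13, 6) = 294.7751 deg
phi = acos(14/20.025) = 45.643 deg

rho = 20.025, theta = 294.7751 deg, phi = 45.643 deg


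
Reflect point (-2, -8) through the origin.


Reflection through origin: (x, y) -> (-x, -y)
(-2, -8) -> (2, 8)

(2, 8)


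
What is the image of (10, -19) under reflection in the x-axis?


Reflection across x-axis: (x, y) -> (x, -y)
(10, -19) -> (10, 19)

(10, 19)


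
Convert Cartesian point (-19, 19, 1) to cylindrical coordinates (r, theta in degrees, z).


r = sqrt((-19)^2 + 19^2) = 26.8701
theta = atan2(19, -19) = 135 deg
z = 1

r = 26.8701, theta = 135 deg, z = 1


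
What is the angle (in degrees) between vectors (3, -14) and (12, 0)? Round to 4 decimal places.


dot = 3*12 + -14*0 = 36
|u| = 14.3178, |v| = 12
cos(angle) = 0.2095
angle = 77.9052 degrees

77.9052 degrees


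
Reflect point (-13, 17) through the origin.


Reflection through origin: (x, y) -> (-x, -y)
(-13, 17) -> (13, -17)

(13, -17)


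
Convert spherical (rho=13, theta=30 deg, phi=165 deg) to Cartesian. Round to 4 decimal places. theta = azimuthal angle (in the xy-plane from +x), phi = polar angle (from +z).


x = 13 * sin(165) * cos(30) = 2.9139
y = 13 * sin(165) * sin(30) = 1.6823
z = 13 * cos(165) = -12.557

(2.9139, 1.6823, -12.557)


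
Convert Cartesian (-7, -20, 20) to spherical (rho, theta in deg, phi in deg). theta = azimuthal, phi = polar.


rho = sqrt((-7)^2 + (-20)^2 + 20^2) = 29.1376
theta = atan2(-20, -7) = 250.71 deg
phi = acos(20/29.1376) = 46.6543 deg

rho = 29.1376, theta = 250.71 deg, phi = 46.6543 deg


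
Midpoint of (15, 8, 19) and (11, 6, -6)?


Midpoint = ((15+11)/2, (8+6)/2, (19+-6)/2) = (13, 7, 6.5)

(13, 7, 6.5)


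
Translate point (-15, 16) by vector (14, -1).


Translation: (x+dx, y+dy) = (-15+14, 16+-1) = (-1, 15)

(-1, 15)


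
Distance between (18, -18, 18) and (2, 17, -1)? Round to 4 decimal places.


d = sqrt((2-18)^2 + (17--18)^2 + (-1-18)^2) = 42.9185

42.9185


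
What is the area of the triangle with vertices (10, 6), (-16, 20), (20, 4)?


Area = |x1(y2-y3) + x2(y3-y1) + x3(y1-y2)| / 2
= |10*(20-4) + -16*(4-6) + 20*(6-20)| / 2
= 44

44


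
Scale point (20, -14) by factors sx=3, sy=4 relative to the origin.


Scaling: (x*sx, y*sy) = (20*3, -14*4) = (60, -56)

(60, -56)


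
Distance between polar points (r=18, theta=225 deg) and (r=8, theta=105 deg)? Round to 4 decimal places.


d = sqrt(r1^2 + r2^2 - 2*r1*r2*cos(t2-t1))
d = sqrt(18^2 + 8^2 - 2*18*8*cos(105-225)) = 23.0651

23.0651


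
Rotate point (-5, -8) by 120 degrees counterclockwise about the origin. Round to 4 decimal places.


x' = -5*cos(120) - -8*sin(120) = 9.4282
y' = -5*sin(120) + -8*cos(120) = -0.3301

(9.4282, -0.3301)


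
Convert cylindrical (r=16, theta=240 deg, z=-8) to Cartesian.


x = 16 * cos(240) = -8
y = 16 * sin(240) = -13.8564
z = -8

(-8, -13.8564, -8)


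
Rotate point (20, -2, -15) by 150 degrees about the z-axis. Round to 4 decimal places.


x' = 20*cos(150) - -2*sin(150) = -16.3205
y' = 20*sin(150) + -2*cos(150) = 11.7321
z' = -15

(-16.3205, 11.7321, -15)


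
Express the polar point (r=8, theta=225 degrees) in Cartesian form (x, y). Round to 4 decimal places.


x = 8 * cos(225) = -5.6569
y = 8 * sin(225) = -5.6569

(-5.6569, -5.6569)


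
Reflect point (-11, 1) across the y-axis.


Reflection across y-axis: (x, y) -> (-x, y)
(-11, 1) -> (11, 1)

(11, 1)


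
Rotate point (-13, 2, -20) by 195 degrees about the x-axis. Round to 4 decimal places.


x' = -13
y' = 2*cos(195) - -20*sin(195) = -7.1082
z' = 2*sin(195) + -20*cos(195) = 18.8009

(-13, -7.1082, 18.8009)


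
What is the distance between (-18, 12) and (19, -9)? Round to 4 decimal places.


d = sqrt((19--18)^2 + (-9-12)^2) = 42.5441

42.5441


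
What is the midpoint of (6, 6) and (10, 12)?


Midpoint = ((6+10)/2, (6+12)/2) = (8, 9)

(8, 9)


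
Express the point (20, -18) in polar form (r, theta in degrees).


r = sqrt(20^2 + (-18)^2) = 26.9072
theta = atan2(-18, 20) = 318.0128 degrees

r = 26.9072, theta = 318.0128 degrees


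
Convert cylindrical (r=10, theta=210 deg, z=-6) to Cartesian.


x = 10 * cos(210) = -8.6603
y = 10 * sin(210) = -5
z = -6

(-8.6603, -5, -6)


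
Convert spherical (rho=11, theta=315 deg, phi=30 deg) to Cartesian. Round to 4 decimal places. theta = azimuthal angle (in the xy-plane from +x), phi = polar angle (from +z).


x = 11 * sin(30) * cos(315) = 3.8891
y = 11 * sin(30) * sin(315) = -3.8891
z = 11 * cos(30) = 9.5263

(3.8891, -3.8891, 9.5263)


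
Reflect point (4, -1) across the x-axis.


Reflection across x-axis: (x, y) -> (x, -y)
(4, -1) -> (4, 1)

(4, 1)


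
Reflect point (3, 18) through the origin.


Reflection through origin: (x, y) -> (-x, -y)
(3, 18) -> (-3, -18)

(-3, -18)


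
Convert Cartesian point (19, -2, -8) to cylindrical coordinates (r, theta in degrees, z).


r = sqrt(19^2 + (-2)^2) = 19.105
theta = atan2(-2, 19) = 353.991 deg
z = -8

r = 19.105, theta = 353.991 deg, z = -8


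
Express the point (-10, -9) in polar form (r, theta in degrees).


r = sqrt((-10)^2 + (-9)^2) = 13.4536
theta = atan2(-9, -10) = 221.9872 degrees

r = 13.4536, theta = 221.9872 degrees


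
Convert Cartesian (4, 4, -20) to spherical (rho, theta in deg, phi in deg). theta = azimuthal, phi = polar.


rho = sqrt(4^2 + 4^2 + (-20)^2) = 20.7846
theta = atan2(4, 4) = 45 deg
phi = acos(-20/20.7846) = 164.2068 deg

rho = 20.7846, theta = 45 deg, phi = 164.2068 deg


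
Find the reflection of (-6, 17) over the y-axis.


Reflection across y-axis: (x, y) -> (-x, y)
(-6, 17) -> (6, 17)

(6, 17)


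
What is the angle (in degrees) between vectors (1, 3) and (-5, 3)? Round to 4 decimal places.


dot = 1*-5 + 3*3 = 4
|u| = 3.1623, |v| = 5.831
cos(angle) = 0.2169
angle = 77.4712 degrees

77.4712 degrees


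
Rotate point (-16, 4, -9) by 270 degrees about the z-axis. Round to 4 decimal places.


x' = -16*cos(270) - 4*sin(270) = 4
y' = -16*sin(270) + 4*cos(270) = 16
z' = -9

(4, 16, -9)


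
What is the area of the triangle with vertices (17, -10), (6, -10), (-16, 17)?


Area = |x1(y2-y3) + x2(y3-y1) + x3(y1-y2)| / 2
= |17*(-10-17) + 6*(17--10) + -16*(-10--10)| / 2
= 148.5

148.5


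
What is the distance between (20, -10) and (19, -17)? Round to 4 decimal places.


d = sqrt((19-20)^2 + (-17--10)^2) = 7.0711

7.0711


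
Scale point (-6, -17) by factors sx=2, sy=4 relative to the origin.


Scaling: (x*sx, y*sy) = (-6*2, -17*4) = (-12, -68)

(-12, -68)


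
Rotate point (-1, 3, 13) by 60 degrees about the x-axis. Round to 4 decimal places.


x' = -1
y' = 3*cos(60) - 13*sin(60) = -9.7583
z' = 3*sin(60) + 13*cos(60) = 9.0981

(-1, -9.7583, 9.0981)


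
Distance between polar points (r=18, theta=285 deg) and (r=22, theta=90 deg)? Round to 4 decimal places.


d = sqrt(r1^2 + r2^2 - 2*r1*r2*cos(t2-t1))
d = sqrt(18^2 + 22^2 - 2*18*22*cos(90-285)) = 39.6612

39.6612


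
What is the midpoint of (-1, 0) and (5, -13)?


Midpoint = ((-1+5)/2, (0+-13)/2) = (2, -6.5)

(2, -6.5)


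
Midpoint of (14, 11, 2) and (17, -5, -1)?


Midpoint = ((14+17)/2, (11+-5)/2, (2+-1)/2) = (15.5, 3, 0.5)

(15.5, 3, 0.5)


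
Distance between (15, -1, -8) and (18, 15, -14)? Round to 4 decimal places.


d = sqrt((18-15)^2 + (15--1)^2 + (-14--8)^2) = 17.3494

17.3494


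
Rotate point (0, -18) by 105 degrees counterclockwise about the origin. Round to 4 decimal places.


x' = 0*cos(105) - -18*sin(105) = 17.3867
y' = 0*sin(105) + -18*cos(105) = 4.6587

(17.3867, 4.6587)


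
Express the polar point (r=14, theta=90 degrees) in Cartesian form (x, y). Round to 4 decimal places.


x = 14 * cos(90) = 0
y = 14 * sin(90) = 14

(0, 14)


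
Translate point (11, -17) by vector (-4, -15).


Translation: (x+dx, y+dy) = (11+-4, -17+-15) = (7, -32)

(7, -32)


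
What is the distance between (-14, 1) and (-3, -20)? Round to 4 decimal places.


d = sqrt((-3--14)^2 + (-20-1)^2) = 23.7065

23.7065


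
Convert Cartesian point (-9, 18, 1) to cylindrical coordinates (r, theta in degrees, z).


r = sqrt((-9)^2 + 18^2) = 20.1246
theta = atan2(18, -9) = 116.5651 deg
z = 1

r = 20.1246, theta = 116.5651 deg, z = 1


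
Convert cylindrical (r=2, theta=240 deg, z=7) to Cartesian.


x = 2 * cos(240) = -1
y = 2 * sin(240) = -1.7321
z = 7

(-1, -1.7321, 7)


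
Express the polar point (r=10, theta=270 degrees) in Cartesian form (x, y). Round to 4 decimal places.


x = 10 * cos(270) = 0
y = 10 * sin(270) = -10

(0, -10)


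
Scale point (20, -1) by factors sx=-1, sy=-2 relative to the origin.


Scaling: (x*sx, y*sy) = (20*-1, -1*-2) = (-20, 2)

(-20, 2)


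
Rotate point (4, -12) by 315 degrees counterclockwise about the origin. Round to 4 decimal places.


x' = 4*cos(315) - -12*sin(315) = -5.6569
y' = 4*sin(315) + -12*cos(315) = -11.3137

(-5.6569, -11.3137)


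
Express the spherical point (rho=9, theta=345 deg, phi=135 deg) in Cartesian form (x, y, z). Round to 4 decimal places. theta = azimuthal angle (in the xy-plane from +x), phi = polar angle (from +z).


x = 9 * sin(135) * cos(345) = 6.1471
y = 9 * sin(135) * sin(345) = -1.6471
z = 9 * cos(135) = -6.364

(6.1471, -1.6471, -6.364)


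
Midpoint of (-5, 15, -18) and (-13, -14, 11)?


Midpoint = ((-5+-13)/2, (15+-14)/2, (-18+11)/2) = (-9, 0.5, -3.5)

(-9, 0.5, -3.5)


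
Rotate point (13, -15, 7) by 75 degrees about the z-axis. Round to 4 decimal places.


x' = 13*cos(75) - -15*sin(75) = 17.8535
y' = 13*sin(75) + -15*cos(75) = 8.6748
z' = 7

(17.8535, 8.6748, 7)


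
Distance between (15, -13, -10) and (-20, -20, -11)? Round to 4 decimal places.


d = sqrt((-20-15)^2 + (-20--13)^2 + (-11--10)^2) = 35.7071

35.7071


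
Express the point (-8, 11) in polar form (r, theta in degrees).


r = sqrt((-8)^2 + 11^2) = 13.6015
theta = atan2(11, -8) = 126.0274 degrees

r = 13.6015, theta = 126.0274 degrees


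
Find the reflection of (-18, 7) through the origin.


Reflection through origin: (x, y) -> (-x, -y)
(-18, 7) -> (18, -7)

(18, -7)


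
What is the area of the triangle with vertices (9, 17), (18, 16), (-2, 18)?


Area = |x1(y2-y3) + x2(y3-y1) + x3(y1-y2)| / 2
= |9*(16-18) + 18*(18-17) + -2*(17-16)| / 2
= 1

1


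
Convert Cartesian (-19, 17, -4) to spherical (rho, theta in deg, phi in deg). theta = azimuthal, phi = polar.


rho = sqrt((-19)^2 + 17^2 + (-4)^2) = 25.807
theta = atan2(17, -19) = 138.1798 deg
phi = acos(-4/25.807) = 98.9166 deg

rho = 25.807, theta = 138.1798 deg, phi = 98.9166 deg


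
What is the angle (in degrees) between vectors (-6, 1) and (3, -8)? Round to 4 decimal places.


dot = -6*3 + 1*-8 = -26
|u| = 6.0828, |v| = 8.544
cos(angle) = -0.5003
angle = 120.0184 degrees

120.0184 degrees


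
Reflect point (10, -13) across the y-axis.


Reflection across y-axis: (x, y) -> (-x, y)
(10, -13) -> (-10, -13)

(-10, -13)


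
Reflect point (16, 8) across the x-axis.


Reflection across x-axis: (x, y) -> (x, -y)
(16, 8) -> (16, -8)

(16, -8)


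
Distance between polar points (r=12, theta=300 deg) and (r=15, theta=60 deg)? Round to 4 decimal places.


d = sqrt(r1^2 + r2^2 - 2*r1*r2*cos(t2-t1))
d = sqrt(12^2 + 15^2 - 2*12*15*cos(60-300)) = 23.4307

23.4307


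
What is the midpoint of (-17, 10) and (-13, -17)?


Midpoint = ((-17+-13)/2, (10+-17)/2) = (-15, -3.5)

(-15, -3.5)


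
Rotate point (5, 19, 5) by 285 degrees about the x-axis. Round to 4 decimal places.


x' = 5
y' = 19*cos(285) - 5*sin(285) = 9.7472
z' = 19*sin(285) + 5*cos(285) = -17.0585

(5, 9.7472, -17.0585)


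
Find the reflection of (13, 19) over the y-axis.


Reflection across y-axis: (x, y) -> (-x, y)
(13, 19) -> (-13, 19)

(-13, 19)


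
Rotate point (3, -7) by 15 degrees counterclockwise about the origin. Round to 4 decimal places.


x' = 3*cos(15) - -7*sin(15) = 4.7095
y' = 3*sin(15) + -7*cos(15) = -5.985

(4.7095, -5.985)


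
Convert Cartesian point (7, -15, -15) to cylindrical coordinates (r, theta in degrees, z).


r = sqrt(7^2 + (-15)^2) = 16.5529
theta = atan2(-15, 7) = 295.0169 deg
z = -15

r = 16.5529, theta = 295.0169 deg, z = -15


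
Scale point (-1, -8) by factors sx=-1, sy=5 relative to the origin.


Scaling: (x*sx, y*sy) = (-1*-1, -8*5) = (1, -40)

(1, -40)


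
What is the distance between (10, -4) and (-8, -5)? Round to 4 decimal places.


d = sqrt((-8-10)^2 + (-5--4)^2) = 18.0278

18.0278


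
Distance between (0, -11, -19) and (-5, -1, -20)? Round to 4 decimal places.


d = sqrt((-5-0)^2 + (-1--11)^2 + (-20--19)^2) = 11.225

11.225


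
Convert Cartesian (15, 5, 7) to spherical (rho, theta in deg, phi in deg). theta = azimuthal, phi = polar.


rho = sqrt(15^2 + 5^2 + 7^2) = 17.2916
theta = atan2(5, 15) = 18.4349 deg
phi = acos(7/17.2916) = 66.1201 deg

rho = 17.2916, theta = 18.4349 deg, phi = 66.1201 deg


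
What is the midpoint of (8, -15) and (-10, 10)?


Midpoint = ((8+-10)/2, (-15+10)/2) = (-1, -2.5)

(-1, -2.5)


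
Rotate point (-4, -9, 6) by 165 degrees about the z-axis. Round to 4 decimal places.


x' = -4*cos(165) - -9*sin(165) = 6.1931
y' = -4*sin(165) + -9*cos(165) = 7.6581
z' = 6

(6.1931, 7.6581, 6)


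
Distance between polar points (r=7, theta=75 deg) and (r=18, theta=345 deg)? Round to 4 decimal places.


d = sqrt(r1^2 + r2^2 - 2*r1*r2*cos(t2-t1))
d = sqrt(7^2 + 18^2 - 2*7*18*cos(345-75)) = 19.3132

19.3132


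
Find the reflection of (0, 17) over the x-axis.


Reflection across x-axis: (x, y) -> (x, -y)
(0, 17) -> (0, -17)

(0, -17)


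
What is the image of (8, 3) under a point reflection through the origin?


Reflection through origin: (x, y) -> (-x, -y)
(8, 3) -> (-8, -3)

(-8, -3)


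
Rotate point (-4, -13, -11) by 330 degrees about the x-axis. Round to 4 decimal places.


x' = -4
y' = -13*cos(330) - -11*sin(330) = -16.7583
z' = -13*sin(330) + -11*cos(330) = -3.0263

(-4, -16.7583, -3.0263)


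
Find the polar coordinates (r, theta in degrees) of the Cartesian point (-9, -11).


r = sqrt((-9)^2 + (-11)^2) = 14.2127
theta = atan2(-11, -9) = 230.7106 degrees

r = 14.2127, theta = 230.7106 degrees


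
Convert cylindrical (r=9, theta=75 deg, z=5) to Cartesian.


x = 9 * cos(75) = 2.3294
y = 9 * sin(75) = 8.6933
z = 5

(2.3294, 8.6933, 5)


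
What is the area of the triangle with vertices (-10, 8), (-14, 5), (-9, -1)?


Area = |x1(y2-y3) + x2(y3-y1) + x3(y1-y2)| / 2
= |-10*(5--1) + -14*(-1-8) + -9*(8-5)| / 2
= 19.5

19.5


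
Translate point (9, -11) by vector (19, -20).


Translation: (x+dx, y+dy) = (9+19, -11+-20) = (28, -31)

(28, -31)


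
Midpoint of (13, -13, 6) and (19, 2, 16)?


Midpoint = ((13+19)/2, (-13+2)/2, (6+16)/2) = (16, -5.5, 11)

(16, -5.5, 11)


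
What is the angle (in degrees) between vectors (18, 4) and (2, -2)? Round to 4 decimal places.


dot = 18*2 + 4*-2 = 28
|u| = 18.4391, |v| = 2.8284
cos(angle) = 0.5369
angle = 57.5288 degrees

57.5288 degrees


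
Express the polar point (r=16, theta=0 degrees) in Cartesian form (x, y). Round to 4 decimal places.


x = 16 * cos(0) = 16
y = 16 * sin(0) = 0

(16, 0)


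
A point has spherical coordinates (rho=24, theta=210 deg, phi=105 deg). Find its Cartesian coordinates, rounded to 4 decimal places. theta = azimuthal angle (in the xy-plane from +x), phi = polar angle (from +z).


x = 24 * sin(105) * cos(210) = -20.0764
y = 24 * sin(105) * sin(210) = -11.5911
z = 24 * cos(105) = -6.2117

(-20.0764, -11.5911, -6.2117)


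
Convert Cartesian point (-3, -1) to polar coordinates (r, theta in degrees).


r = sqrt((-3)^2 + (-1)^2) = 3.1623
theta = atan2(-1, -3) = 198.4349 degrees

r = 3.1623, theta = 198.4349 degrees


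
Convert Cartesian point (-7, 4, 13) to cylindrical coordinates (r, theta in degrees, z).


r = sqrt((-7)^2 + 4^2) = 8.0623
theta = atan2(4, -7) = 150.2551 deg
z = 13

r = 8.0623, theta = 150.2551 deg, z = 13


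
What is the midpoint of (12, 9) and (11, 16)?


Midpoint = ((12+11)/2, (9+16)/2) = (11.5, 12.5)

(11.5, 12.5)


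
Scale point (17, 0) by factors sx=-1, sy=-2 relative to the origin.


Scaling: (x*sx, y*sy) = (17*-1, 0*-2) = (-17, 0)

(-17, 0)


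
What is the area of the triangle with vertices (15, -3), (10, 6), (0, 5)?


Area = |x1(y2-y3) + x2(y3-y1) + x3(y1-y2)| / 2
= |15*(6-5) + 10*(5--3) + 0*(-3-6)| / 2
= 47.5

47.5


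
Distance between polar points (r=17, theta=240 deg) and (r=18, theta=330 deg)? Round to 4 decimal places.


d = sqrt(r1^2 + r2^2 - 2*r1*r2*cos(t2-t1))
d = sqrt(17^2 + 18^2 - 2*17*18*cos(330-240)) = 24.7588

24.7588


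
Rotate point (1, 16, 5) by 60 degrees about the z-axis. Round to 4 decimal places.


x' = 1*cos(60) - 16*sin(60) = -13.3564
y' = 1*sin(60) + 16*cos(60) = 8.866
z' = 5

(-13.3564, 8.866, 5)


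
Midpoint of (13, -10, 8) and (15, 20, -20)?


Midpoint = ((13+15)/2, (-10+20)/2, (8+-20)/2) = (14, 5, -6)

(14, 5, -6)


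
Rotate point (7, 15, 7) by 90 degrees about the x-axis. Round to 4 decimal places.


x' = 7
y' = 15*cos(90) - 7*sin(90) = -7
z' = 15*sin(90) + 7*cos(90) = 15

(7, -7, 15)


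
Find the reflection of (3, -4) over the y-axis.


Reflection across y-axis: (x, y) -> (-x, y)
(3, -4) -> (-3, -4)

(-3, -4)


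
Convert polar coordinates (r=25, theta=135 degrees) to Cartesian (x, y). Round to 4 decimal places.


x = 25 * cos(135) = -17.6777
y = 25 * sin(135) = 17.6777

(-17.6777, 17.6777)


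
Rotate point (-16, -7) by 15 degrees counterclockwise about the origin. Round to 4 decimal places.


x' = -16*cos(15) - -7*sin(15) = -13.6431
y' = -16*sin(15) + -7*cos(15) = -10.9026

(-13.6431, -10.9026)


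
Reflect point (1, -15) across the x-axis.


Reflection across x-axis: (x, y) -> (x, -y)
(1, -15) -> (1, 15)

(1, 15)


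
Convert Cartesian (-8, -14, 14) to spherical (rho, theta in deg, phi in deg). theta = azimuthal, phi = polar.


rho = sqrt((-8)^2 + (-14)^2 + 14^2) = 21.3542
theta = atan2(-14, -8) = 240.2551 deg
phi = acos(14/21.3542) = 49.0341 deg

rho = 21.3542, theta = 240.2551 deg, phi = 49.0341 deg


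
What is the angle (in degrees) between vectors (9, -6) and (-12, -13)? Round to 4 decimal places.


dot = 9*-12 + -6*-13 = -30
|u| = 10.8167, |v| = 17.6918
cos(angle) = -0.1568
angle = 99.0193 degrees

99.0193 degrees


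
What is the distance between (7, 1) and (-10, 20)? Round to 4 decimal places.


d = sqrt((-10-7)^2 + (20-1)^2) = 25.4951

25.4951


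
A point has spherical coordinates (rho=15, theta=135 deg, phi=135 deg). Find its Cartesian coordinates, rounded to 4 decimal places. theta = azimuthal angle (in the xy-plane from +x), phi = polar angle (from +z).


x = 15 * sin(135) * cos(135) = -7.5
y = 15 * sin(135) * sin(135) = 7.5
z = 15 * cos(135) = -10.6066

(-7.5, 7.5, -10.6066)


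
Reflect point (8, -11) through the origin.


Reflection through origin: (x, y) -> (-x, -y)
(8, -11) -> (-8, 11)

(-8, 11)


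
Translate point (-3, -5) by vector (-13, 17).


Translation: (x+dx, y+dy) = (-3+-13, -5+17) = (-16, 12)

(-16, 12)


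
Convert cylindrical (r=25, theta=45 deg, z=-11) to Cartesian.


x = 25 * cos(45) = 17.6777
y = 25 * sin(45) = 17.6777
z = -11

(17.6777, 17.6777, -11)


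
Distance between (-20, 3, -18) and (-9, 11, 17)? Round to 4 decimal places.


d = sqrt((-9--20)^2 + (11-3)^2 + (17--18)^2) = 37.55

37.55


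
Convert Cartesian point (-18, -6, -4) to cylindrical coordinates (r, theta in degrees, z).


r = sqrt((-18)^2 + (-6)^2) = 18.9737
theta = atan2(-6, -18) = 198.4349 deg
z = -4

r = 18.9737, theta = 198.4349 deg, z = -4


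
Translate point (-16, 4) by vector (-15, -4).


Translation: (x+dx, y+dy) = (-16+-15, 4+-4) = (-31, 0)

(-31, 0)


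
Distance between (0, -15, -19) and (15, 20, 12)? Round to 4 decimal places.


d = sqrt((15-0)^2 + (20--15)^2 + (12--19)^2) = 49.1019

49.1019


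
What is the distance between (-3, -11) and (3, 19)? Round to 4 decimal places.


d = sqrt((3--3)^2 + (19--11)^2) = 30.5941

30.5941


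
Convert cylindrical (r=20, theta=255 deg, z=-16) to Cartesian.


x = 20 * cos(255) = -5.1764
y = 20 * sin(255) = -19.3185
z = -16

(-5.1764, -19.3185, -16)


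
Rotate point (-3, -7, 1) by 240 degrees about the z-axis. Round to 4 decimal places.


x' = -3*cos(240) - -7*sin(240) = -4.5622
y' = -3*sin(240) + -7*cos(240) = 6.0981
z' = 1

(-4.5622, 6.0981, 1)


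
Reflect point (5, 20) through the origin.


Reflection through origin: (x, y) -> (-x, -y)
(5, 20) -> (-5, -20)

(-5, -20)


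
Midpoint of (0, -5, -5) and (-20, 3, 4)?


Midpoint = ((0+-20)/2, (-5+3)/2, (-5+4)/2) = (-10, -1, -0.5)

(-10, -1, -0.5)


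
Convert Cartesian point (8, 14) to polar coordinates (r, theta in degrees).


r = sqrt(8^2 + 14^2) = 16.1245
theta = atan2(14, 8) = 60.2551 degrees

r = 16.1245, theta = 60.2551 degrees


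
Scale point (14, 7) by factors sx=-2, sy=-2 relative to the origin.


Scaling: (x*sx, y*sy) = (14*-2, 7*-2) = (-28, -14)

(-28, -14)


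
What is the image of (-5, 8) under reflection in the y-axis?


Reflection across y-axis: (x, y) -> (-x, y)
(-5, 8) -> (5, 8)

(5, 8)


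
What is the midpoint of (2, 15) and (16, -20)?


Midpoint = ((2+16)/2, (15+-20)/2) = (9, -2.5)

(9, -2.5)


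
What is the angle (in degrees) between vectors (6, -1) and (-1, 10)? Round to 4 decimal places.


dot = 6*-1 + -1*10 = -16
|u| = 6.0828, |v| = 10.0499
cos(angle) = -0.2617
angle = 105.1729 degrees

105.1729 degrees


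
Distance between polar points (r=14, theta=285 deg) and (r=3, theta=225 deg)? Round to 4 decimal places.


d = sqrt(r1^2 + r2^2 - 2*r1*r2*cos(t2-t1))
d = sqrt(14^2 + 3^2 - 2*14*3*cos(225-285)) = 12.7671

12.7671


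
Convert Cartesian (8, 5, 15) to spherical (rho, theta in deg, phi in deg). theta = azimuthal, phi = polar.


rho = sqrt(8^2 + 5^2 + 15^2) = 17.72
theta = atan2(5, 8) = 32.0054 deg
phi = acos(15/17.72) = 32.1671 deg

rho = 17.72, theta = 32.0054 deg, phi = 32.1671 deg


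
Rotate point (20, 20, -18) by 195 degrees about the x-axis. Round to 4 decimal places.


x' = 20
y' = 20*cos(195) - -18*sin(195) = -23.9773
z' = 20*sin(195) + -18*cos(195) = 12.2103

(20, -23.9773, 12.2103)


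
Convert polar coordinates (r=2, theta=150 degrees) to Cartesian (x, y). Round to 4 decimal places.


x = 2 * cos(150) = -1.7321
y = 2 * sin(150) = 1

(-1.7321, 1)


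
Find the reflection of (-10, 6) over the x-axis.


Reflection across x-axis: (x, y) -> (x, -y)
(-10, 6) -> (-10, -6)

(-10, -6)


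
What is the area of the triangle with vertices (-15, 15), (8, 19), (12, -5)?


Area = |x1(y2-y3) + x2(y3-y1) + x3(y1-y2)| / 2
= |-15*(19--5) + 8*(-5-15) + 12*(15-19)| / 2
= 284

284


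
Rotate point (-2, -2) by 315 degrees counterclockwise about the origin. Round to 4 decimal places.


x' = -2*cos(315) - -2*sin(315) = -2.8284
y' = -2*sin(315) + -2*cos(315) = 0

(-2.8284, 0)


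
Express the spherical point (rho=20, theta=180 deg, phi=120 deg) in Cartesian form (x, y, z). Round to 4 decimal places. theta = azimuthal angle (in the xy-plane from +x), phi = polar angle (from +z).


x = 20 * sin(120) * cos(180) = -17.3205
y = 20 * sin(120) * sin(180) = 0
z = 20 * cos(120) = -10

(-17.3205, 0, -10)


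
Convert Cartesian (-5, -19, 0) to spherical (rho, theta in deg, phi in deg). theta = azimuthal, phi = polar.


rho = sqrt((-5)^2 + (-19)^2 + 0^2) = 19.6469
theta = atan2(-19, -5) = 255.2564 deg
phi = acos(0/19.6469) = 90 deg

rho = 19.6469, theta = 255.2564 deg, phi = 90 deg


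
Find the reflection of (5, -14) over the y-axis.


Reflection across y-axis: (x, y) -> (-x, y)
(5, -14) -> (-5, -14)

(-5, -14)


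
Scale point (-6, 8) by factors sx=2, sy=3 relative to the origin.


Scaling: (x*sx, y*sy) = (-6*2, 8*3) = (-12, 24)

(-12, 24)


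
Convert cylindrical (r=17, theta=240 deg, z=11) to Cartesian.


x = 17 * cos(240) = -8.5
y = 17 * sin(240) = -14.7224
z = 11

(-8.5, -14.7224, 11)


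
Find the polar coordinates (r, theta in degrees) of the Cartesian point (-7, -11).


r = sqrt((-7)^2 + (-11)^2) = 13.0384
theta = atan2(-11, -7) = 237.5288 degrees

r = 13.0384, theta = 237.5288 degrees


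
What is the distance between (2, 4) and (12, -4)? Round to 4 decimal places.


d = sqrt((12-2)^2 + (-4-4)^2) = 12.8062

12.8062


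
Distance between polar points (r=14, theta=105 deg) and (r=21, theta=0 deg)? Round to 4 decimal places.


d = sqrt(r1^2 + r2^2 - 2*r1*r2*cos(t2-t1))
d = sqrt(14^2 + 21^2 - 2*14*21*cos(0-105)) = 28.0924

28.0924


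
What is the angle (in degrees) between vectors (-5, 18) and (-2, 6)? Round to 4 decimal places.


dot = -5*-2 + 18*6 = 118
|u| = 18.6815, |v| = 6.3246
cos(angle) = 0.9987
angle = 2.9108 degrees

2.9108 degrees


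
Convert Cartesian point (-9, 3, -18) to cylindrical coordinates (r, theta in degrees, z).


r = sqrt((-9)^2 + 3^2) = 9.4868
theta = atan2(3, -9) = 161.5651 deg
z = -18

r = 9.4868, theta = 161.5651 deg, z = -18


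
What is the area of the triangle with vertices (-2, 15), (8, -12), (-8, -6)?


Area = |x1(y2-y3) + x2(y3-y1) + x3(y1-y2)| / 2
= |-2*(-12--6) + 8*(-6-15) + -8*(15--12)| / 2
= 186

186


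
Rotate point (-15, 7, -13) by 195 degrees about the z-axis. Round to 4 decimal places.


x' = -15*cos(195) - 7*sin(195) = 16.3006
y' = -15*sin(195) + 7*cos(195) = -2.8792
z' = -13

(16.3006, -2.8792, -13)


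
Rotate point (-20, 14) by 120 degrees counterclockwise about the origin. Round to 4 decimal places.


x' = -20*cos(120) - 14*sin(120) = -2.1244
y' = -20*sin(120) + 14*cos(120) = -24.3205

(-2.1244, -24.3205)


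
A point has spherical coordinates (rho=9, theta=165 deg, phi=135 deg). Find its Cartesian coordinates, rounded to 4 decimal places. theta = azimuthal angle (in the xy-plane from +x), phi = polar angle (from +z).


x = 9 * sin(135) * cos(165) = -6.1471
y = 9 * sin(135) * sin(165) = 1.6471
z = 9 * cos(135) = -6.364

(-6.1471, 1.6471, -6.364)


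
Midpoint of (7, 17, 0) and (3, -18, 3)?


Midpoint = ((7+3)/2, (17+-18)/2, (0+3)/2) = (5, -0.5, 1.5)

(5, -0.5, 1.5)


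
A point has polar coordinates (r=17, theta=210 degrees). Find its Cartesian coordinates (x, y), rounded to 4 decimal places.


x = 17 * cos(210) = -14.7224
y = 17 * sin(210) = -8.5

(-14.7224, -8.5)


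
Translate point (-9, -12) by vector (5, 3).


Translation: (x+dx, y+dy) = (-9+5, -12+3) = (-4, -9)

(-4, -9)


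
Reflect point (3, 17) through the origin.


Reflection through origin: (x, y) -> (-x, -y)
(3, 17) -> (-3, -17)

(-3, -17)


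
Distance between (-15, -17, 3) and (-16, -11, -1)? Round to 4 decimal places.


d = sqrt((-16--15)^2 + (-11--17)^2 + (-1-3)^2) = 7.2801

7.2801


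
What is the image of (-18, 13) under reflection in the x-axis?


Reflection across x-axis: (x, y) -> (x, -y)
(-18, 13) -> (-18, -13)

(-18, -13)


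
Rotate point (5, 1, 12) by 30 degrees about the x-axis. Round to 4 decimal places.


x' = 5
y' = 1*cos(30) - 12*sin(30) = -5.134
z' = 1*sin(30) + 12*cos(30) = 10.8923

(5, -5.134, 10.8923)


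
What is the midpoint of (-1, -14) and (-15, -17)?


Midpoint = ((-1+-15)/2, (-14+-17)/2) = (-8, -15.5)

(-8, -15.5)


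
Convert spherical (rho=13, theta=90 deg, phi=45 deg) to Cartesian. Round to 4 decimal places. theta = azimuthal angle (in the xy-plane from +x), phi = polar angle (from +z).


x = 13 * sin(45) * cos(90) = 0
y = 13 * sin(45) * sin(90) = 9.1924
z = 13 * cos(45) = 9.1924

(0, 9.1924, 9.1924)


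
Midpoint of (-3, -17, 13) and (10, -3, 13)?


Midpoint = ((-3+10)/2, (-17+-3)/2, (13+13)/2) = (3.5, -10, 13)

(3.5, -10, 13)


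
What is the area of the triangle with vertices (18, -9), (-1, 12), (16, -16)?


Area = |x1(y2-y3) + x2(y3-y1) + x3(y1-y2)| / 2
= |18*(12--16) + -1*(-16--9) + 16*(-9-12)| / 2
= 87.5

87.5


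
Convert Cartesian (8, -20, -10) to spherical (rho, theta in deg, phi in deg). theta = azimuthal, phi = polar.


rho = sqrt(8^2 + (-20)^2 + (-10)^2) = 23.7487
theta = atan2(-20, 8) = 291.8014 deg
phi = acos(-10/23.7487) = 114.9025 deg

rho = 23.7487, theta = 291.8014 deg, phi = 114.9025 deg


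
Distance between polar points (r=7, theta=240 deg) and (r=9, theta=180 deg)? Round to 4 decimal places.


d = sqrt(r1^2 + r2^2 - 2*r1*r2*cos(t2-t1))
d = sqrt(7^2 + 9^2 - 2*7*9*cos(180-240)) = 8.1854

8.1854


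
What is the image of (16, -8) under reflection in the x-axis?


Reflection across x-axis: (x, y) -> (x, -y)
(16, -8) -> (16, 8)

(16, 8)


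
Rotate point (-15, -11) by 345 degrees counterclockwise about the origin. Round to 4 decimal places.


x' = -15*cos(345) - -11*sin(345) = -17.3359
y' = -15*sin(345) + -11*cos(345) = -6.7429

(-17.3359, -6.7429)


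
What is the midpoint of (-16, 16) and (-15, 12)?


Midpoint = ((-16+-15)/2, (16+12)/2) = (-15.5, 14)

(-15.5, 14)


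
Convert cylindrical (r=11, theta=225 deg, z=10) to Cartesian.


x = 11 * cos(225) = -7.7782
y = 11 * sin(225) = -7.7782
z = 10

(-7.7782, -7.7782, 10)


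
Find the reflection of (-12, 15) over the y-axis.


Reflection across y-axis: (x, y) -> (-x, y)
(-12, 15) -> (12, 15)

(12, 15)


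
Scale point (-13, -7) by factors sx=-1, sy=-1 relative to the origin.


Scaling: (x*sx, y*sy) = (-13*-1, -7*-1) = (13, 7)

(13, 7)


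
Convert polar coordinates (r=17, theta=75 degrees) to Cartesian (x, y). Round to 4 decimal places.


x = 17 * cos(75) = 4.3999
y = 17 * sin(75) = 16.4207

(4.3999, 16.4207)


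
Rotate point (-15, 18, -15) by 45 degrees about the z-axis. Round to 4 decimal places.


x' = -15*cos(45) - 18*sin(45) = -23.3345
y' = -15*sin(45) + 18*cos(45) = 2.1213
z' = -15

(-23.3345, 2.1213, -15)


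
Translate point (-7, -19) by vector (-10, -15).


Translation: (x+dx, y+dy) = (-7+-10, -19+-15) = (-17, -34)

(-17, -34)


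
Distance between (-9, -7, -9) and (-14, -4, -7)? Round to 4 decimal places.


d = sqrt((-14--9)^2 + (-4--7)^2 + (-7--9)^2) = 6.1644

6.1644


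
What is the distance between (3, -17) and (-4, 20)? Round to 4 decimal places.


d = sqrt((-4-3)^2 + (20--17)^2) = 37.6563

37.6563
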